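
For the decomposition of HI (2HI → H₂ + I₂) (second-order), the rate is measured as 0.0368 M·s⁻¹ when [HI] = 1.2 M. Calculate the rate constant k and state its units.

0.02556 M⁻¹·s⁻¹

Step 1: rate = k[HI]^2, so k = rate / [HI]^2.
Step 2: k = 0.0368 / (1.2)^2 = 0.0368 / 1.44.
Step 3: k = 0.02556 M⁻¹·s⁻¹.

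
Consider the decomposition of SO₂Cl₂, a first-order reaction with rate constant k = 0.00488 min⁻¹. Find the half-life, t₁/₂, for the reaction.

142 min

Step 1: For a first-order reaction, t₁/₂ = ln(2)/k
Step 2: t₁/₂ = ln(2)/0.00488
Step 3: t₁/₂ = 0.6931/0.00488 = 142 min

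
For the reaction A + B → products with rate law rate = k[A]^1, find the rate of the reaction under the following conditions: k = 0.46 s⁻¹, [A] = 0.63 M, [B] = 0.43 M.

0.2898 M/s

Step 1: The rate law is rate = k[A]^1
Step 2: Note that the rate does not depend on [B] (zero order in B).
Step 3: rate = 0.46 × (0.63)^1 = 0.2898 M/s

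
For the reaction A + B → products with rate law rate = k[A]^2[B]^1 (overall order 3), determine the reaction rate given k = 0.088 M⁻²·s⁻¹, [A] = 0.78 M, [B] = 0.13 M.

0.00696 M/s

Step 1: The rate law is rate = k[A]^2[B]^1, overall order = 2+1 = 3
Step 2: Substitute values: rate = 0.088 × (0.78)^2 × (0.13)^1
Step 3: rate = 0.088 × 0.6084 × 0.13 = 0.0069601 M/s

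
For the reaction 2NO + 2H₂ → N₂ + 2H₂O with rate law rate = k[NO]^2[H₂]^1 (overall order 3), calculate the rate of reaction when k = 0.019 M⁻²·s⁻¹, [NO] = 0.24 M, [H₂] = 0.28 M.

0.0003064 M/s

Step 1: The rate law is rate = k[NO]^2[H₂]^1, overall order = 2+1 = 3
Step 2: Substitute values: rate = 0.019 × (0.24)^2 × (0.28)^1
Step 3: rate = 0.019 × 0.0576 × 0.28 = 0.000306432 M/s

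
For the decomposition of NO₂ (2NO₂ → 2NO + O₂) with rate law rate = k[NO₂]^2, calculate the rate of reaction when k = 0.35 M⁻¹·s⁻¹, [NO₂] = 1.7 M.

1.011 M/s

Step 1: Identify the rate law: rate = k[NO₂]^2
Step 2: Substitute values: rate = 0.35 × (1.7)^2
Step 3: Calculate: rate = 0.35 × 2.89 = 1.0115 M/s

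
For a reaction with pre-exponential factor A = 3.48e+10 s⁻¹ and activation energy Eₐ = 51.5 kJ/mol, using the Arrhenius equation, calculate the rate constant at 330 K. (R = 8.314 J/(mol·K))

2.45e+02 s⁻¹

Step 1: Use the Arrhenius equation: k = A × exp(-Eₐ/RT)
Step 2: Convert Eₐ to J/mol: 51.5 kJ/mol = 51500 J/mol
Step 3: Calculate the exponent: -Eₐ/(RT) = -51500/(8.314 × 330) = -18.77082
Step 4: k = 3.48e+10 × exp(-18.77082)
Step 5: k = 3.48e+10 × 7.04590e-09 = 2.4520e+02 s⁻¹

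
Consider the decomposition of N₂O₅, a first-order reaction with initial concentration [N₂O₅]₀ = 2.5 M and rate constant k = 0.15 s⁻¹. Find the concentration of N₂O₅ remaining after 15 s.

0.2635 M

Step 1: For a first-order reaction: [N₂O₅] = [N₂O₅]₀ × e^(-kt)
Step 2: [N₂O₅] = 2.5 × e^(-0.15 × 15)
Step 3: [N₂O₅] = 2.5 × e^(-2.25)
Step 4: [N₂O₅] = 2.5 × 0.105399 = 0.2635 M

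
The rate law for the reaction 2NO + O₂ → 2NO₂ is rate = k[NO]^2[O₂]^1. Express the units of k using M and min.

M⁻²·min⁻¹

Step 1: Overall order = 2 + 1 = 3.
Step 2: rate has units M·min⁻¹; [NO]^2[O₂]^1 has units M^3.
Step 3: k = rate/([NO]^2[O₂]^1), so units of k = M^(1-3)·min⁻¹ = M⁻²·min⁻¹.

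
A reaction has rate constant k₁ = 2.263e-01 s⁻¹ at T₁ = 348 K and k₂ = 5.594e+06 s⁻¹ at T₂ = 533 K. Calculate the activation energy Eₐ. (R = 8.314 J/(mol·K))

141.9 kJ/mol

Step 1: Use the two-temperature Arrhenius form: ln(k₂/k₁) = -Eₐ/R × (1/T₂ - 1/T₁)
Step 2: ln(k₂/k₁) = ln(5.594e+06/2.263e-01) = ln(2.47194e+07) = 17.0231
Step 3: 1/T₂ - 1/T₁ = 1/533 - 1/348 = -9.973906e-04 K⁻¹
Step 4: Eₐ = -R × ln(k₂/k₁) / (1/T₂ - 1/T₁) = -8.314 × 17.0231 / -9.973906e-04
Step 5: Eₐ = 1.4190e+05 J/mol = 141.9 kJ/mol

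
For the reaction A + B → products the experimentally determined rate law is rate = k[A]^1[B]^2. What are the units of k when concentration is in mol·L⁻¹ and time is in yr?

(mol·L⁻¹)⁻²·yr⁻¹

Step 1: Overall order = 1 + 2 = 3.
Step 2: rate has units mol·L⁻¹·yr⁻¹; [A]^1[B]^2 has units (mol·L⁻¹)^3.
Step 3: k = rate/([A]^1[B]^2), so units of k = (mol·L⁻¹)^(1-3)·yr⁻¹ = (mol·L⁻¹)⁻²·yr⁻¹.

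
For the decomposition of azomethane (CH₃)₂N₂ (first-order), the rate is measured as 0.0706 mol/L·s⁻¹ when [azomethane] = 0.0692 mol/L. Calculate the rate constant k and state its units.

1.02 s⁻¹

Step 1: rate = k[azomethane]^1, so k = rate / [azomethane]^1.
Step 2: k = 0.0706 / (0.0692)^1 = 0.0706 / 0.0692.
Step 3: k = 1.02 s⁻¹.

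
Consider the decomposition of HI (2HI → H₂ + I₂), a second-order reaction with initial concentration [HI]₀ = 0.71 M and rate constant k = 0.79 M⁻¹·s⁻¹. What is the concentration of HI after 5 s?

0.1866 M

Step 1: For a second-order reaction: 1/[HI] = 1/[HI]₀ + kt
Step 2: 1/[HI] = 1/0.71 + 0.79 × 5
Step 3: 1/[HI] = 1.408 + 3.95 = 5.358
Step 4: [HI] = 1/5.358 = 0.1866 M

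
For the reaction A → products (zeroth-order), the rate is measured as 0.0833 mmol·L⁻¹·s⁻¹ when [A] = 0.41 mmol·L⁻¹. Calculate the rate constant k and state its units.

0.0833 mmol·L⁻¹·s⁻¹

Step 1: For a zeroth-order reaction, rate = k (independent of concentration).
Step 2: k = rate = 0.0833 mmol·L⁻¹·s⁻¹.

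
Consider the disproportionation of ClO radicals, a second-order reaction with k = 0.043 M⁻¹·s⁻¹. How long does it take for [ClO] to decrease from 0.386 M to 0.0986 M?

175.6 s

Step 1: For second-order: t = (1/[ClO] - 1/[ClO]₀)/k
Step 2: t = (1/0.0986 - 1/0.386)/0.043
Step 3: t = (10.14 - 2.591)/0.043
Step 4: t = 7.551/0.043 = 175.6 s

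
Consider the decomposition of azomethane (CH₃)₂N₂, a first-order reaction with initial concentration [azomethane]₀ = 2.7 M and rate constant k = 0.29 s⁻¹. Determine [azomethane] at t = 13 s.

0.06224 M

Step 1: For a first-order reaction: [azomethane] = [azomethane]₀ × e^(-kt)
Step 2: [azomethane] = 2.7 × e^(-0.29 × 13)
Step 3: [azomethane] = 2.7 × e^(-3.77)
Step 4: [azomethane] = 2.7 × 0.0230521 = 0.06224 M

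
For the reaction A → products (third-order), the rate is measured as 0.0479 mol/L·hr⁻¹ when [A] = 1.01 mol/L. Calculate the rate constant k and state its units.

0.04649 (mol/L)⁻²·hr⁻¹

Step 1: rate = k[A]^3, so k = rate / [A]^3.
Step 2: k = 0.0479 / (1.01)^3 = 0.0479 / 1.03.
Step 3: k = 0.04649 (mol/L)⁻²·hr⁻¹.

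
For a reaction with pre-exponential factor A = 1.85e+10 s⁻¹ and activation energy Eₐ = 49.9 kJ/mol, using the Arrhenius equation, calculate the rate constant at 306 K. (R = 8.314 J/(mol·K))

5.61e+01 s⁻¹

Step 1: Use the Arrhenius equation: k = A × exp(-Eₐ/RT)
Step 2: Convert Eₐ to J/mol: 49.9 kJ/mol = 49900 J/mol
Step 3: Calculate the exponent: -Eₐ/(RT) = -49900/(8.314 × 306) = -19.61413
Step 4: k = 1.85e+10 × exp(-19.61413)
Step 5: k = 1.85e+10 × 3.03174e-09 = 5.6087e+01 s⁻¹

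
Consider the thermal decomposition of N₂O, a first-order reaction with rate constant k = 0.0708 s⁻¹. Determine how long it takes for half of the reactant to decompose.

9.79 s

Step 1: For a first-order reaction, t₁/₂ = ln(2)/k
Step 2: t₁/₂ = ln(2)/0.0708
Step 3: t₁/₂ = 0.6931/0.0708 = 9.79 s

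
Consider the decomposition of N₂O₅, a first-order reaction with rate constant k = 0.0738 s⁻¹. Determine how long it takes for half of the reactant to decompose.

9.392 s

Step 1: For a first-order reaction, t₁/₂ = ln(2)/k
Step 2: t₁/₂ = ln(2)/0.0738
Step 3: t₁/₂ = 0.6931/0.0738 = 9.392 s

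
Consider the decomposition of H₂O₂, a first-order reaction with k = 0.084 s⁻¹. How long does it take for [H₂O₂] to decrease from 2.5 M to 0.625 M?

16.5 s

Step 1: For first-order: t = ln([H₂O₂]₀/[H₂O₂])/k
Step 2: t = ln(2.5/0.625)/0.084
Step 3: t = ln(4)/0.084
Step 4: t = 1.386/0.084 = 16.5 s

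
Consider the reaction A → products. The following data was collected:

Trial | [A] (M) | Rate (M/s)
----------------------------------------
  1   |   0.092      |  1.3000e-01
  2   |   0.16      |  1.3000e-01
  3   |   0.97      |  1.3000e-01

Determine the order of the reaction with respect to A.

zeroth order (0)

Step 1: Compare trials - when concentration changes, rate stays constant.
Step 2: rate₂/rate₁ = 1.3000e-01/1.3000e-01 = 1
Step 3: [A]₂/[A]₁ = 0.16/0.092 = 1.739
Step 4: Since rate ratio ≈ (conc ratio)^0, the reaction is zeroth order.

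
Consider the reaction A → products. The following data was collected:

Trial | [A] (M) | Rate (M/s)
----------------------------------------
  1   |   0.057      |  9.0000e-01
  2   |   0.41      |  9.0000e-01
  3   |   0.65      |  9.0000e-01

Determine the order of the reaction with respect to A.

zeroth order (0)

Step 1: Compare trials - when concentration changes, rate stays constant.
Step 2: rate₂/rate₁ = 9.0000e-01/9.0000e-01 = 1
Step 3: [A]₂/[A]₁ = 0.41/0.057 = 7.193
Step 4: Since rate ratio ≈ (conc ratio)^0, the reaction is zeroth order.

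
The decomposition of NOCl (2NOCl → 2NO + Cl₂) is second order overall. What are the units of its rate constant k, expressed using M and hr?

M⁻¹·hr⁻¹

Step 1: For overall order n, rate = k × (concentration)^n.
Step 2: Rate has units M·hr⁻¹; concentration term has units M^2.
Step 3: k = rate / (concentration)^n, so units of k = M^(1-2)·hr⁻¹ = M⁻¹·hr⁻¹.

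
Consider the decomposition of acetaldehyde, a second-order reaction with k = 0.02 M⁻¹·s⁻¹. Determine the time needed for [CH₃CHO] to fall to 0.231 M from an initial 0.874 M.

159.2 s

Step 1: For second-order: t = (1/[CH₃CHO] - 1/[CH₃CHO]₀)/k
Step 2: t = (1/0.231 - 1/0.874)/0.02
Step 3: t = (4.329 - 1.144)/0.02
Step 4: t = 3.185/0.02 = 159.2 s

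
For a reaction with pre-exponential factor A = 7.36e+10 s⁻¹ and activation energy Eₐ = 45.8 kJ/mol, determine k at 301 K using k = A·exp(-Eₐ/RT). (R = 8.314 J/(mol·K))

8.29e+02 s⁻¹

Step 1: Use the Arrhenius equation: k = A × exp(-Eₐ/RT)
Step 2: Convert Eₐ to J/mol: 45.8 kJ/mol = 45800 J/mol
Step 3: Calculate the exponent: -Eₐ/(RT) = -45800/(8.314 × 301) = -18.30160
Step 4: k = 7.36e+10 × exp(-18.30160)
Step 5: k = 7.36e+10 × 1.12646e-08 = 8.2907e+02 s⁻¹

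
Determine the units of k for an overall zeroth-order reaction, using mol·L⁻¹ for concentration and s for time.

mol·L⁻¹·s⁻¹

Step 1: For overall order n, rate = k × (concentration)^n.
Step 2: Rate has units mol·L⁻¹·s⁻¹; concentration term has units (mol·L⁻¹)^0.
Step 3: k = rate / (concentration)^n, so units of k = (mol·L⁻¹)^(1-0)·s⁻¹ = mol·L⁻¹·s⁻¹.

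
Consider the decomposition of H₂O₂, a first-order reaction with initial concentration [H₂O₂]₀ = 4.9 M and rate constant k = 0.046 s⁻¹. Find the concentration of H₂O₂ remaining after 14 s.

2.573 M

Step 1: For a first-order reaction: [H₂O₂] = [H₂O₂]₀ × e^(-kt)
Step 2: [H₂O₂] = 4.9 × e^(-0.046 × 14)
Step 3: [H₂O₂] = 4.9 × e^(-0.644)
Step 4: [H₂O₂] = 4.9 × 0.525187 = 2.573 M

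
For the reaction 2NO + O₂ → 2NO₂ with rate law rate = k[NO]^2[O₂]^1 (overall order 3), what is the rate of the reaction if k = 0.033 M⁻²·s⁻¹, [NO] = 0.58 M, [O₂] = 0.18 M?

0.001998 M/s

Step 1: The rate law is rate = k[NO]^2[O₂]^1, overall order = 2+1 = 3
Step 2: Substitute values: rate = 0.033 × (0.58)^2 × (0.18)^1
Step 3: rate = 0.033 × 0.3364 × 0.18 = 0.00199822 M/s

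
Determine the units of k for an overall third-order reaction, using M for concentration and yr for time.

M⁻²·yr⁻¹

Step 1: For overall order n, rate = k × (concentration)^n.
Step 2: Rate has units M·yr⁻¹; concentration term has units M^3.
Step 3: k = rate / (concentration)^n, so units of k = M^(1-3)·yr⁻¹ = M⁻²·yr⁻¹.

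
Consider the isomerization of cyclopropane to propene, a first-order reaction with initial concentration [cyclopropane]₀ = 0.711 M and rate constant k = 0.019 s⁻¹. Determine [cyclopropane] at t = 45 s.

0.3024 M

Step 1: For a first-order reaction: [cyclopropane] = [cyclopropane]₀ × e^(-kt)
Step 2: [cyclopropane] = 0.711 × e^(-0.019 × 45)
Step 3: [cyclopropane] = 0.711 × e^(-0.855)
Step 4: [cyclopropane] = 0.711 × 0.425283 = 0.3024 M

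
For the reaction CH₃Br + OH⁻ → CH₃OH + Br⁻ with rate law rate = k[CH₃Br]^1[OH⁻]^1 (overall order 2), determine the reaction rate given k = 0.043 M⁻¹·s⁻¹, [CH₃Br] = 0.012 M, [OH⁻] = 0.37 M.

0.0001909 M/s

Step 1: The rate law is rate = k[CH₃Br]^1[OH⁻]^1, overall order = 1+1 = 2
Step 2: Substitute values: rate = 0.043 × (0.012)^1 × (0.37)^1
Step 3: rate = 0.043 × 0.012 × 0.37 = 0.00019092 M/s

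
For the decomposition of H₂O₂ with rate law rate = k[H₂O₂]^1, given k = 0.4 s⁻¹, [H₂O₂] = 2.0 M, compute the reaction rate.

0.8 M/s

Step 1: Identify the rate law: rate = k[H₂O₂]^1
Step 2: Substitute values: rate = 0.4 × (2.0)^1
Step 3: Calculate: rate = 0.4 × 2 = 0.8 M/s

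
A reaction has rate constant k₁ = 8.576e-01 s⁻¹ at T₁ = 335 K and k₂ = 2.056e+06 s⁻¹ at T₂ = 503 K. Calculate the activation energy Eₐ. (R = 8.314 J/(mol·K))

122.5 kJ/mol

Step 1: Use the two-temperature Arrhenius form: ln(k₂/k₁) = -Eₐ/R × (1/T₂ - 1/T₁)
Step 2: ln(k₂/k₁) = ln(2.056e+06/8.576e-01) = ln(2.39739e+06) = 14.6899
Step 3: 1/T₂ - 1/T₁ = 1/503 - 1/335 = -9.970031e-04 K⁻¹
Step 4: Eₐ = -R × ln(k₂/k₁) / (1/T₂ - 1/T₁) = -8.314 × 14.6899 / -9.970031e-04
Step 5: Eₐ = 1.2250e+05 J/mol = 122.5 kJ/mol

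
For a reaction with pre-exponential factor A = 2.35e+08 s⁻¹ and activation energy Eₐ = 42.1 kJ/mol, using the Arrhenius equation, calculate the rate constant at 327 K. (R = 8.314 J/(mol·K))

4.42e+01 s⁻¹

Step 1: Use the Arrhenius equation: k = A × exp(-Eₐ/RT)
Step 2: Convert Eₐ to J/mol: 42.1 kJ/mol = 42100 J/mol
Step 3: Calculate the exponent: -Eₐ/(RT) = -42100/(8.314 × 327) = -15.48547
Step 4: k = 2.35e+08 × exp(-15.48547)
Step 5: k = 2.35e+08 × 1.88255e-07 = 4.4240e+01 s⁻¹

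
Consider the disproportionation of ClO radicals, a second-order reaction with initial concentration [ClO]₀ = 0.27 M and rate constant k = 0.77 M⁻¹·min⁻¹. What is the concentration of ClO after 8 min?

0.1014 M

Step 1: For a second-order reaction: 1/[ClO] = 1/[ClO]₀ + kt
Step 2: 1/[ClO] = 1/0.27 + 0.77 × 8
Step 3: 1/[ClO] = 3.704 + 6.16 = 9.864
Step 4: [ClO] = 1/9.864 = 0.1014 M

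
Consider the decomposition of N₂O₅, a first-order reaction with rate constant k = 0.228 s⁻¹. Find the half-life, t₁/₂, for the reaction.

3.04 s

Step 1: For a first-order reaction, t₁/₂ = ln(2)/k
Step 2: t₁/₂ = ln(2)/0.228
Step 3: t₁/₂ = 0.6931/0.228 = 3.04 s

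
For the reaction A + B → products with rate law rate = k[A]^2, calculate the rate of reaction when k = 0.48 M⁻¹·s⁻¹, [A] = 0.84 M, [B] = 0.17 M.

0.3387 M/s

Step 1: The rate law is rate = k[A]^2
Step 2: Note that the rate does not depend on [B] (zero order in B).
Step 3: rate = 0.48 × (0.84)^2 = 0.338688 M/s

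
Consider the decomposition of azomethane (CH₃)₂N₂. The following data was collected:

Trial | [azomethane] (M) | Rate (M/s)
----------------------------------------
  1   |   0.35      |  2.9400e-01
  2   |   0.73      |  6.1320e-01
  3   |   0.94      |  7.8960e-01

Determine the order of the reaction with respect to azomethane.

first order (1)

Step 1: Compare trials to find order n where rate₂/rate₁ = ([azomethane]₂/[azomethane]₁)^n
Step 2: rate₂/rate₁ = 6.1320e-01/2.9400e-01 = 2.086
Step 3: [azomethane]₂/[azomethane]₁ = 0.73/0.35 = 2.086
Step 4: n = ln(2.086)/ln(2.086) = 1.00 ≈ 1
Step 5: The reaction is first order in azomethane.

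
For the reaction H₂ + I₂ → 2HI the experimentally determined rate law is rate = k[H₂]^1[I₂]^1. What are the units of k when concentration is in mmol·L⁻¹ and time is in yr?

(mmol·L⁻¹)⁻¹·yr⁻¹

Step 1: Overall order = 1 + 1 = 2.
Step 2: rate has units mmol·L⁻¹·yr⁻¹; [H₂]^1[I₂]^1 has units (mmol·L⁻¹)^2.
Step 3: k = rate/([H₂]^1[I₂]^1), so units of k = (mmol·L⁻¹)^(1-2)·yr⁻¹ = (mmol·L⁻¹)⁻¹·yr⁻¹.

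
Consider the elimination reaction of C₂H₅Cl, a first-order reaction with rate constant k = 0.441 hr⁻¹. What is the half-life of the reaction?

1.572 hr

Step 1: For a first-order reaction, t₁/₂ = ln(2)/k
Step 2: t₁/₂ = ln(2)/0.441
Step 3: t₁/₂ = 0.6931/0.441 = 1.572 hr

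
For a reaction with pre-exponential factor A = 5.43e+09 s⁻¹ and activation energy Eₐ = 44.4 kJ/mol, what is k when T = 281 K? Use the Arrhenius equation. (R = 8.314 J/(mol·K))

3.03e+01 s⁻¹

Step 1: Use the Arrhenius equation: k = A × exp(-Eₐ/RT)
Step 2: Convert Eₐ to J/mol: 44.4 kJ/mol = 44400 J/mol
Step 3: Calculate the exponent: -Eₐ/(RT) = -44400/(8.314 × 281) = -19.00495
Step 4: k = 5.43e+09 × exp(-19.00495)
Step 5: k = 5.43e+09 × 5.57513e-09 = 3.0273e+01 s⁻¹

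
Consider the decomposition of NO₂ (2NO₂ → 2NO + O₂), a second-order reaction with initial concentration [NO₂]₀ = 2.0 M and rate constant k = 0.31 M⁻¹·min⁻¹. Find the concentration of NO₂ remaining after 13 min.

0.2208 M

Step 1: For a second-order reaction: 1/[NO₂] = 1/[NO₂]₀ + kt
Step 2: 1/[NO₂] = 1/2.0 + 0.31 × 13
Step 3: 1/[NO₂] = 0.5 + 4.03 = 4.53
Step 4: [NO₂] = 1/4.53 = 0.2208 M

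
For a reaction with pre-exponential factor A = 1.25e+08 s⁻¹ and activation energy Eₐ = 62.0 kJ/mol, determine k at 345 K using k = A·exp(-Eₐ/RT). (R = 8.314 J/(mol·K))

5.12e-02 s⁻¹

Step 1: Use the Arrhenius equation: k = A × exp(-Eₐ/RT)
Step 2: Convert Eₐ to J/mol: 62.0 kJ/mol = 62000 J/mol
Step 3: Calculate the exponent: -Eₐ/(RT) = -62000/(8.314 × 345) = -21.61537
Step 4: k = 1.25e+08 × exp(-21.61537)
Step 5: k = 1.25e+08 × 4.09793e-10 = 5.1224e-02 s⁻¹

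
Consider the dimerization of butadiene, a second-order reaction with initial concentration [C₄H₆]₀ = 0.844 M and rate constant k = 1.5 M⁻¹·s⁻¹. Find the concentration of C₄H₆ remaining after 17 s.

0.03747 M

Step 1: For a second-order reaction: 1/[C₄H₆] = 1/[C₄H₆]₀ + kt
Step 2: 1/[C₄H₆] = 1/0.844 + 1.5 × 17
Step 3: 1/[C₄H₆] = 1.185 + 25.5 = 26.68
Step 4: [C₄H₆] = 1/26.68 = 0.03747 M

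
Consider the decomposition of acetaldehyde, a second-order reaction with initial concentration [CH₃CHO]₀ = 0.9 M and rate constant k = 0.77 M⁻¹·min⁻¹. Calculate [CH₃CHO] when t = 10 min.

0.1135 M

Step 1: For a second-order reaction: 1/[CH₃CHO] = 1/[CH₃CHO]₀ + kt
Step 2: 1/[CH₃CHO] = 1/0.9 + 0.77 × 10
Step 3: 1/[CH₃CHO] = 1.111 + 7.7 = 8.811
Step 4: [CH₃CHO] = 1/8.811 = 0.1135 M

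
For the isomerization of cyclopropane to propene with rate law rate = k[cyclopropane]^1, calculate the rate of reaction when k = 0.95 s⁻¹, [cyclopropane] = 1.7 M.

1.615 M/s

Step 1: Identify the rate law: rate = k[cyclopropane]^1
Step 2: Substitute values: rate = 0.95 × (1.7)^1
Step 3: Calculate: rate = 0.95 × 1.7 = 1.615 M/s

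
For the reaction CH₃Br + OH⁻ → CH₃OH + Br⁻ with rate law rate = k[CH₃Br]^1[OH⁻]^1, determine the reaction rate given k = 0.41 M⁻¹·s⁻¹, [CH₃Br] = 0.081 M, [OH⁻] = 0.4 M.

0.01328 M/s

Step 1: The rate law is rate = k[CH₃Br]^1[OH⁻]^1
Step 2: Substitute: rate = 0.41 × (0.081)^1 × (0.4)^1
Step 3: rate = 0.41 × 0.081 × 0.4 = 0.013284 M/s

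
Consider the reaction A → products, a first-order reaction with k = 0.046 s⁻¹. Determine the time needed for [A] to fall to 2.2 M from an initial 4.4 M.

15.07 s

Step 1: For first-order: t = ln([A]₀/[A])/k
Step 2: t = ln(4.4/2.2)/0.046
Step 3: t = ln(2)/0.046
Step 4: t = 0.6931/0.046 = 15.07 s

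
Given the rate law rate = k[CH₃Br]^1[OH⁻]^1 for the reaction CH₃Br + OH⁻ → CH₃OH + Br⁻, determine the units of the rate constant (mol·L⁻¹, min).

(mol·L⁻¹)⁻¹·min⁻¹

Step 1: Overall order = 1 + 1 = 2.
Step 2: rate has units mol·L⁻¹·min⁻¹; [CH₃Br]^1[OH⁻]^1 has units (mol·L⁻¹)^2.
Step 3: k = rate/([CH₃Br]^1[OH⁻]^1), so units of k = (mol·L⁻¹)^(1-2)·min⁻¹ = (mol·L⁻¹)⁻¹·min⁻¹.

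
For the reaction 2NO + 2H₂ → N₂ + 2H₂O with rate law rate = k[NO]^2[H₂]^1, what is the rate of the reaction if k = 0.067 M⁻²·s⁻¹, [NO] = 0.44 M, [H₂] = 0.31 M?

0.004021 M/s

Step 1: The rate law is rate = k[NO]^2[H₂]^1
Step 2: Substitute: rate = 0.067 × (0.44)^2 × (0.31)^1
Step 3: rate = 0.067 × 0.1936 × 0.31 = 0.00402107 M/s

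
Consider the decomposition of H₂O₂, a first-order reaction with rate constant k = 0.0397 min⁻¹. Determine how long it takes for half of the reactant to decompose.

17.46 min

Step 1: For a first-order reaction, t₁/₂ = ln(2)/k
Step 2: t₁/₂ = ln(2)/0.0397
Step 3: t₁/₂ = 0.6931/0.0397 = 17.46 min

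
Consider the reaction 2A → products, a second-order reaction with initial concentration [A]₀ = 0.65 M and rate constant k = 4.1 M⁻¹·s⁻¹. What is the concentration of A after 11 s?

0.02144 M

Step 1: For a second-order reaction: 1/[A] = 1/[A]₀ + kt
Step 2: 1/[A] = 1/0.65 + 4.1 × 11
Step 3: 1/[A] = 1.538 + 45.1 = 46.64
Step 4: [A] = 1/46.64 = 0.02144 M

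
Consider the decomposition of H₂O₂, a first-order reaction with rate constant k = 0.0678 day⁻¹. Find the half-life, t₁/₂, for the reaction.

10.22 day

Step 1: For a first-order reaction, t₁/₂ = ln(2)/k
Step 2: t₁/₂ = ln(2)/0.0678
Step 3: t₁/₂ = 0.6931/0.0678 = 10.22 day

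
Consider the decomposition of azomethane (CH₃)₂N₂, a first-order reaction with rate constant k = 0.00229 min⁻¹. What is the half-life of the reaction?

302.7 min

Step 1: For a first-order reaction, t₁/₂ = ln(2)/k
Step 2: t₁/₂ = ln(2)/0.00229
Step 3: t₁/₂ = 0.6931/0.00229 = 302.7 min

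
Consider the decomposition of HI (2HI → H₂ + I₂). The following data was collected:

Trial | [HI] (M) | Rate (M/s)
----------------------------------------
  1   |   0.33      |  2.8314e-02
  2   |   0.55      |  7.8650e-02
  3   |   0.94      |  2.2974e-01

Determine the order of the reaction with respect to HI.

second order (2)

Step 1: Compare trials to find order n where rate₂/rate₁ = ([HI]₂/[HI]₁)^n
Step 2: rate₂/rate₁ = 7.8650e-02/2.8314e-02 = 2.778
Step 3: [HI]₂/[HI]₁ = 0.55/0.33 = 1.667
Step 4: n = ln(2.778)/ln(1.667) = 2.00 ≈ 2
Step 5: The reaction is second order in HI.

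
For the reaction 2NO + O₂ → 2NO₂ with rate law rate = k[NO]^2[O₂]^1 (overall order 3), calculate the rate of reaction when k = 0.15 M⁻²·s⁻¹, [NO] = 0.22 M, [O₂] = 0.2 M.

0.001452 M/s

Step 1: The rate law is rate = k[NO]^2[O₂]^1, overall order = 2+1 = 3
Step 2: Substitute values: rate = 0.15 × (0.22)^2 × (0.2)^1
Step 3: rate = 0.15 × 0.0484 × 0.2 = 0.001452 M/s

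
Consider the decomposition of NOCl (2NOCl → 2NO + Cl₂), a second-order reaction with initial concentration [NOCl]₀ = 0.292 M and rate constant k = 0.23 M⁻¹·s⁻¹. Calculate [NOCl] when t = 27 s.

0.1038 M

Step 1: For a second-order reaction: 1/[NOCl] = 1/[NOCl]₀ + kt
Step 2: 1/[NOCl] = 1/0.292 + 0.23 × 27
Step 3: 1/[NOCl] = 3.425 + 6.21 = 9.635
Step 4: [NOCl] = 1/9.635 = 0.1038 M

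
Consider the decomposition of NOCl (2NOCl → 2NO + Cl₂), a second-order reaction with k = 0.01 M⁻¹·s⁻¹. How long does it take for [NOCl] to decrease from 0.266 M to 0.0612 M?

1258 s

Step 1: For second-order: t = (1/[NOCl] - 1/[NOCl]₀)/k
Step 2: t = (1/0.0612 - 1/0.266)/0.01
Step 3: t = (16.34 - 3.759)/0.01
Step 4: t = 12.58/0.01 = 1258 s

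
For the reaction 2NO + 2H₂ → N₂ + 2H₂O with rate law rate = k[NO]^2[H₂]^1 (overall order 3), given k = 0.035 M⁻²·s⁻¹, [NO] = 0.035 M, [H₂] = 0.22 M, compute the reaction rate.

9.433e-06 M/s

Step 1: The rate law is rate = k[NO]^2[H₂]^1, overall order = 2+1 = 3
Step 2: Substitute values: rate = 0.035 × (0.035)^2 × (0.22)^1
Step 3: rate = 0.035 × 0.001225 × 0.22 = 9.4325e-06 M/s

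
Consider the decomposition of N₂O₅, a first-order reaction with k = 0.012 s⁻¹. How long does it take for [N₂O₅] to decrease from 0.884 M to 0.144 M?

151.2 s

Step 1: For first-order: t = ln([N₂O₅]₀/[N₂O₅])/k
Step 2: t = ln(0.884/0.144)/0.012
Step 3: t = ln(6.139)/0.012
Step 4: t = 1.815/0.012 = 151.2 s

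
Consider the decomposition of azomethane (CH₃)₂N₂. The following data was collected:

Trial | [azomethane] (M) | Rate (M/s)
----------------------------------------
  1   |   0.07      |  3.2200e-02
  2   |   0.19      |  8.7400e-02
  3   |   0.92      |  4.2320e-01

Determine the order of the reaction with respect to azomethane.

first order (1)

Step 1: Compare trials to find order n where rate₂/rate₁ = ([azomethane]₂/[azomethane]₁)^n
Step 2: rate₂/rate₁ = 8.7400e-02/3.2200e-02 = 2.714
Step 3: [azomethane]₂/[azomethane]₁ = 0.19/0.07 = 2.714
Step 4: n = ln(2.714)/ln(2.714) = 1.00 ≈ 1
Step 5: The reaction is first order in azomethane.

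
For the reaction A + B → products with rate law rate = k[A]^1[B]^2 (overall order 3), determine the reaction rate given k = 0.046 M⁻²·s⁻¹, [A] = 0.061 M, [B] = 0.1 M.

2.806e-05 M/s

Step 1: The rate law is rate = k[A]^1[B]^2, overall order = 1+2 = 3
Step 2: Substitute values: rate = 0.046 × (0.061)^1 × (0.1)^2
Step 3: rate = 0.046 × 0.061 × 0.01 = 2.806e-05 M/s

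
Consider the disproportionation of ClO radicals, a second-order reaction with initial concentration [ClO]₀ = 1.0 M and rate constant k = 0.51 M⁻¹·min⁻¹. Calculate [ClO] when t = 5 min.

0.2817 M

Step 1: For a second-order reaction: 1/[ClO] = 1/[ClO]₀ + kt
Step 2: 1/[ClO] = 1/1.0 + 0.51 × 5
Step 3: 1/[ClO] = 1 + 2.55 = 3.55
Step 4: [ClO] = 1/3.55 = 0.2817 M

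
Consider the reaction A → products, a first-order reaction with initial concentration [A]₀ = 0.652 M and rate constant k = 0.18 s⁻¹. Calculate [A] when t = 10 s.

0.1078 M

Step 1: For a first-order reaction: [A] = [A]₀ × e^(-kt)
Step 2: [A] = 0.652 × e^(-0.18 × 10)
Step 3: [A] = 0.652 × e^(-1.8)
Step 4: [A] = 0.652 × 0.165299 = 0.1078 M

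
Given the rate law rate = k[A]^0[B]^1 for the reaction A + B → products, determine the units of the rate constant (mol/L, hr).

hr⁻¹

Step 1: Overall order = 0 + 1 = 1.
Step 2: rate has units mol/L·hr⁻¹; [A]^0[B]^1 has units (mol/L)^1.
Step 3: k = rate/([A]^0[B]^1), so units of k = (mol/L)^(1-1)·hr⁻¹ = hr⁻¹.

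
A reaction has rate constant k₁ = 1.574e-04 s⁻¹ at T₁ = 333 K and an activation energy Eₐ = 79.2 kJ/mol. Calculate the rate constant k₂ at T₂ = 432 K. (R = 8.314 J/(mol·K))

1.107e-01 s⁻¹

Step 1: Use the two-temperature Arrhenius form: ln(k₂/k₁) = -Eₐ/R × (1/T₂ - 1/T₁)
Step 2: Convert Eₐ to J/mol: 79.2 kJ/mol = 79200 J/mol
Step 3: 1/T₂ - 1/T₁ = 1/432 - 1/333 = -6.881882e-04 K⁻¹
Step 4: ln(k₂/k₁) = -79200/8.314 × -6.881882e-04 = 6.55575
Step 5: k₂ = k₁ × exp(6.55575) = 1.574e-04 × 7.03276e+02 = 1.107e-01 s⁻¹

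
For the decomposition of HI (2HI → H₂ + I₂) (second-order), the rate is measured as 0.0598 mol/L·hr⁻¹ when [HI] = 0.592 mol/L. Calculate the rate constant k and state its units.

0.1706 (mol/L)⁻¹·hr⁻¹

Step 1: rate = k[HI]^2, so k = rate / [HI]^2.
Step 2: k = 0.0598 / (0.592)^2 = 0.0598 / 0.3505.
Step 3: k = 0.1706 (mol/L)⁻¹·hr⁻¹.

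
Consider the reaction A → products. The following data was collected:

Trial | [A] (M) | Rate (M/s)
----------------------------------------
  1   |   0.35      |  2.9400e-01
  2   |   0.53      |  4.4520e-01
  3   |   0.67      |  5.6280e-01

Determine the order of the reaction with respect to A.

first order (1)

Step 1: Compare trials to find order n where rate₂/rate₁ = ([A]₂/[A]₁)^n
Step 2: rate₂/rate₁ = 4.4520e-01/2.9400e-01 = 1.514
Step 3: [A]₂/[A]₁ = 0.53/0.35 = 1.514
Step 4: n = ln(1.514)/ln(1.514) = 1.00 ≈ 1
Step 5: The reaction is first order in A.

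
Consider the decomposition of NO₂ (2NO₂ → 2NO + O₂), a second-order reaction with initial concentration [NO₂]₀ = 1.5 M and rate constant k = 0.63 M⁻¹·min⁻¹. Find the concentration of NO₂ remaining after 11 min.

0.1316 M

Step 1: For a second-order reaction: 1/[NO₂] = 1/[NO₂]₀ + kt
Step 2: 1/[NO₂] = 1/1.5 + 0.63 × 11
Step 3: 1/[NO₂] = 0.6667 + 6.93 = 7.597
Step 4: [NO₂] = 1/7.597 = 0.1316 M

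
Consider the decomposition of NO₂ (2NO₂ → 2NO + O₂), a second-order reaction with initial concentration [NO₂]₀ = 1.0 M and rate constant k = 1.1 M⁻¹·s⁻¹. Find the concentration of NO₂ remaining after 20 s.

0.04348 M

Step 1: For a second-order reaction: 1/[NO₂] = 1/[NO₂]₀ + kt
Step 2: 1/[NO₂] = 1/1.0 + 1.1 × 20
Step 3: 1/[NO₂] = 1 + 22 = 23
Step 4: [NO₂] = 1/23 = 0.04348 M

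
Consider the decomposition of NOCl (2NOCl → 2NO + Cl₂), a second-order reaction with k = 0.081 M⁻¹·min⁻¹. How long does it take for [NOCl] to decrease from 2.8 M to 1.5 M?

3.821 min

Step 1: For second-order: t = (1/[NOCl] - 1/[NOCl]₀)/k
Step 2: t = (1/1.5 - 1/2.8)/0.081
Step 3: t = (0.6667 - 0.3571)/0.081
Step 4: t = 0.3095/0.081 = 3.821 min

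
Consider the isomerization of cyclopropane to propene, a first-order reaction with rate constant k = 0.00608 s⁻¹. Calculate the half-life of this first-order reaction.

114 s

Step 1: For a first-order reaction, t₁/₂ = ln(2)/k
Step 2: t₁/₂ = ln(2)/0.00608
Step 3: t₁/₂ = 0.6931/0.00608 = 114 s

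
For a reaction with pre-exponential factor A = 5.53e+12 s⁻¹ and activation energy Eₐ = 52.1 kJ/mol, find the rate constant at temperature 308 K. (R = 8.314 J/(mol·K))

8.07e+03 s⁻¹

Step 1: Use the Arrhenius equation: k = A × exp(-Eₐ/RT)
Step 2: Convert Eₐ to J/mol: 52.1 kJ/mol = 52100 J/mol
Step 3: Calculate the exponent: -Eₐ/(RT) = -52100/(8.314 × 308) = -20.34590
Step 4: k = 5.53e+12 × exp(-20.34590)
Step 5: k = 5.53e+12 × 1.45844e-09 = 8.0652e+03 s⁻¹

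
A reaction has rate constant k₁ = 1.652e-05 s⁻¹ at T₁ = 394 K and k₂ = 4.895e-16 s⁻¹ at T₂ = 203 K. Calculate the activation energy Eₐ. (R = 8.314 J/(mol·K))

84.4 kJ/mol

Step 1: Use the two-temperature Arrhenius form: ln(k₂/k₁) = -Eₐ/R × (1/T₂ - 1/T₁)
Step 2: ln(k₂/k₁) = ln(4.895e-16/1.652e-05) = ln(2.96308e-11) = -24.2422
Step 3: 1/T₂ - 1/T₁ = 1/203 - 1/394 = 2.388037e-03 K⁻¹
Step 4: Eₐ = -R × ln(k₂/k₁) / (1/T₂ - 1/T₁) = -8.314 × -24.2422 / 2.388037e-03
Step 5: Eₐ = 8.4400e+04 J/mol = 84.4 kJ/mol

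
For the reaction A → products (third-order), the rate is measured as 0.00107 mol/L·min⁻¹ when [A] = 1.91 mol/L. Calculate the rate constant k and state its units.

0.0001536 (mol/L)⁻²·min⁻¹

Step 1: rate = k[A]^3, so k = rate / [A]^3.
Step 2: k = 0.00107 / (1.91)^3 = 0.00107 / 6.968.
Step 3: k = 0.0001536 (mol/L)⁻²·min⁻¹.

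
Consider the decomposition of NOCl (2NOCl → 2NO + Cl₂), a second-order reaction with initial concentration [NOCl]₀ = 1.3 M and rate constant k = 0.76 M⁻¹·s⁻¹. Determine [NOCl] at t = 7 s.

0.1642 M

Step 1: For a second-order reaction: 1/[NOCl] = 1/[NOCl]₀ + kt
Step 2: 1/[NOCl] = 1/1.3 + 0.76 × 7
Step 3: 1/[NOCl] = 0.7692 + 5.32 = 6.089
Step 4: [NOCl] = 1/6.089 = 0.1642 M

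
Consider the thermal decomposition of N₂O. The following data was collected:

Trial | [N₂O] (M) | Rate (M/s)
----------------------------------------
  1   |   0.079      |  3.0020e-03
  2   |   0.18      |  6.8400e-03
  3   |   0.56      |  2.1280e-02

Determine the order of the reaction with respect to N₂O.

first order (1)

Step 1: Compare trials to find order n where rate₂/rate₁ = ([N₂O]₂/[N₂O]₁)^n
Step 2: rate₂/rate₁ = 6.8400e-03/3.0020e-03 = 2.278
Step 3: [N₂O]₂/[N₂O]₁ = 0.18/0.079 = 2.278
Step 4: n = ln(2.278)/ln(2.278) = 1.00 ≈ 1
Step 5: The reaction is first order in N₂O.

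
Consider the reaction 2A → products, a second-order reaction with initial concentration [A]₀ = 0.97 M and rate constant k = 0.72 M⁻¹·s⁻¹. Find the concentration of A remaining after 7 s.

0.1647 M

Step 1: For a second-order reaction: 1/[A] = 1/[A]₀ + kt
Step 2: 1/[A] = 1/0.97 + 0.72 × 7
Step 3: 1/[A] = 1.031 + 5.04 = 6.071
Step 4: [A] = 1/6.071 = 0.1647 M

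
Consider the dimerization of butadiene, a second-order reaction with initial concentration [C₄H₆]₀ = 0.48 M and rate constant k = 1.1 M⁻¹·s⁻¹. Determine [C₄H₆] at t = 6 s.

0.1152 M

Step 1: For a second-order reaction: 1/[C₄H₆] = 1/[C₄H₆]₀ + kt
Step 2: 1/[C₄H₆] = 1/0.48 + 1.1 × 6
Step 3: 1/[C₄H₆] = 2.083 + 6.6 = 8.683
Step 4: [C₄H₆] = 1/8.683 = 0.1152 M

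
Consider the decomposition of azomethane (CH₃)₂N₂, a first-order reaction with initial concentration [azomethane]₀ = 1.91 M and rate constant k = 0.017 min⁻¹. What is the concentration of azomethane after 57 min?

0.7248 M

Step 1: For a first-order reaction: [azomethane] = [azomethane]₀ × e^(-kt)
Step 2: [azomethane] = 1.91 × e^(-0.017 × 57)
Step 3: [azomethane] = 1.91 × e^(-0.969)
Step 4: [azomethane] = 1.91 × 0.379462 = 0.7248 M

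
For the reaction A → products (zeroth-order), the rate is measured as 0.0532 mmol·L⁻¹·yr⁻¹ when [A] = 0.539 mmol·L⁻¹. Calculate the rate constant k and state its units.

0.0532 mmol·L⁻¹·yr⁻¹

Step 1: For a zeroth-order reaction, rate = k (independent of concentration).
Step 2: k = rate = 0.0532 mmol·L⁻¹·yr⁻¹.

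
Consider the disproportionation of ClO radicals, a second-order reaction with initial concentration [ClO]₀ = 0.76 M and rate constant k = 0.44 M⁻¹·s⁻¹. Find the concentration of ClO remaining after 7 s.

0.2275 M

Step 1: For a second-order reaction: 1/[ClO] = 1/[ClO]₀ + kt
Step 2: 1/[ClO] = 1/0.76 + 0.44 × 7
Step 3: 1/[ClO] = 1.316 + 3.08 = 4.396
Step 4: [ClO] = 1/4.396 = 0.2275 M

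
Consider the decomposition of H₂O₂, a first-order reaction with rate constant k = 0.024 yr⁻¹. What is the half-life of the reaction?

28.88 yr

Step 1: For a first-order reaction, t₁/₂ = ln(2)/k
Step 2: t₁/₂ = ln(2)/0.024
Step 3: t₁/₂ = 0.6931/0.024 = 28.88 yr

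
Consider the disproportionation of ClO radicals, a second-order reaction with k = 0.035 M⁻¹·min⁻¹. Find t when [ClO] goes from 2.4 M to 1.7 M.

4.902 min

Step 1: For second-order: t = (1/[ClO] - 1/[ClO]₀)/k
Step 2: t = (1/1.7 - 1/2.4)/0.035
Step 3: t = (0.5882 - 0.4167)/0.035
Step 4: t = 0.1716/0.035 = 4.902 min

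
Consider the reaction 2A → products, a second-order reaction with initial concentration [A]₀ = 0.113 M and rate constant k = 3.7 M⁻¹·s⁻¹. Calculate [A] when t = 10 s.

0.02181 M

Step 1: For a second-order reaction: 1/[A] = 1/[A]₀ + kt
Step 2: 1/[A] = 1/0.113 + 3.7 × 10
Step 3: 1/[A] = 8.85 + 37 = 45.85
Step 4: [A] = 1/45.85 = 0.02181 M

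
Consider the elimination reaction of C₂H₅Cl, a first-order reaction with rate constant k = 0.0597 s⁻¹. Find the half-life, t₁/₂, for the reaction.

11.61 s

Step 1: For a first-order reaction, t₁/₂ = ln(2)/k
Step 2: t₁/₂ = ln(2)/0.0597
Step 3: t₁/₂ = 0.6931/0.0597 = 11.61 s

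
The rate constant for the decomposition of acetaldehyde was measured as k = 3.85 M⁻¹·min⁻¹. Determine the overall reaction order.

second order (2)

Step 1: The units of k for an nth-order reaction are (concentration)^(1-n)·(time)⁻¹.
Step 2: Here k has units M⁻¹·min⁻¹, so the concentration exponent is -1.
Step 3: 1 - n = -1 ⇒ n = 2. The reaction is second order.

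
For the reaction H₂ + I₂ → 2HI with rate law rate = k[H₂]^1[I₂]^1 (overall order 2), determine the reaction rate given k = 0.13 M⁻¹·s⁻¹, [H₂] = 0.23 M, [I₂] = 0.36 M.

0.01076 M/s

Step 1: The rate law is rate = k[H₂]^1[I₂]^1, overall order = 1+1 = 2
Step 2: Substitute values: rate = 0.13 × (0.23)^1 × (0.36)^1
Step 3: rate = 0.13 × 0.23 × 0.36 = 0.010764 M/s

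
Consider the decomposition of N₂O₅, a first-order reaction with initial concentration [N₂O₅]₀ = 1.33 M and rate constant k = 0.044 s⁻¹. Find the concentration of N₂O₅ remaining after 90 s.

0.02535 M

Step 1: For a first-order reaction: [N₂O₅] = [N₂O₅]₀ × e^(-kt)
Step 2: [N₂O₅] = 1.33 × e^(-0.044 × 90)
Step 3: [N₂O₅] = 1.33 × e^(-3.96)
Step 4: [N₂O₅] = 1.33 × 0.0190631 = 0.02535 M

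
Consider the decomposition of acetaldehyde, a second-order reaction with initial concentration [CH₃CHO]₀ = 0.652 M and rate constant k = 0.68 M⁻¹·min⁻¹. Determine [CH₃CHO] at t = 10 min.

0.12 M

Step 1: For a second-order reaction: 1/[CH₃CHO] = 1/[CH₃CHO]₀ + kt
Step 2: 1/[CH₃CHO] = 1/0.652 + 0.68 × 10
Step 3: 1/[CH₃CHO] = 1.534 + 6.8 = 8.334
Step 4: [CH₃CHO] = 1/8.334 = 0.12 M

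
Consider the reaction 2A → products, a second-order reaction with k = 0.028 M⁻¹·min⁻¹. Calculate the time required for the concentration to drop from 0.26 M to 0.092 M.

250.8 min

Step 1: For second-order: t = (1/[A] - 1/[A]₀)/k
Step 2: t = (1/0.092 - 1/0.26)/0.028
Step 3: t = (10.87 - 3.846)/0.028
Step 4: t = 7.023/0.028 = 250.8 min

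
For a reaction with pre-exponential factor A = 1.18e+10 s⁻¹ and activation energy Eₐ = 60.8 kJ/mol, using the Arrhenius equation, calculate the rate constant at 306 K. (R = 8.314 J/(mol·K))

4.93e-01 s⁻¹

Step 1: Use the Arrhenius equation: k = A × exp(-Eₐ/RT)
Step 2: Convert Eₐ to J/mol: 60.8 kJ/mol = 60800 J/mol
Step 3: Calculate the exponent: -Eₐ/(RT) = -60800/(8.314 × 306) = -23.89858
Step 4: k = 1.18e+10 × exp(-23.89858)
Step 5: k = 1.18e+10 × 4.17810e-11 = 4.9302e-01 s⁻¹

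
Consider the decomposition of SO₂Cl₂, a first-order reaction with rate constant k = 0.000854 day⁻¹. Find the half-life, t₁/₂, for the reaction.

811.6 day

Step 1: For a first-order reaction, t₁/₂ = ln(2)/k
Step 2: t₁/₂ = ln(2)/0.000854
Step 3: t₁/₂ = 0.6931/0.000854 = 811.6 day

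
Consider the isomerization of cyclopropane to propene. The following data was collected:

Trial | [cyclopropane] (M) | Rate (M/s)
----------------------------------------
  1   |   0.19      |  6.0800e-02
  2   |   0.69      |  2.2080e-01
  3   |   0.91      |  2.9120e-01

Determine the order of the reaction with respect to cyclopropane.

first order (1)

Step 1: Compare trials to find order n where rate₂/rate₁ = ([cyclopropane]₂/[cyclopropane]₁)^n
Step 2: rate₂/rate₁ = 2.2080e-01/6.0800e-02 = 3.632
Step 3: [cyclopropane]₂/[cyclopropane]₁ = 0.69/0.19 = 3.632
Step 4: n = ln(3.632)/ln(3.632) = 1.00 ≈ 1
Step 5: The reaction is first order in cyclopropane.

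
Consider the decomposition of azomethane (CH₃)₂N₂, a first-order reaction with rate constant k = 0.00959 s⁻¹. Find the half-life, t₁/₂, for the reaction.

72.28 s

Step 1: For a first-order reaction, t₁/₂ = ln(2)/k
Step 2: t₁/₂ = ln(2)/0.00959
Step 3: t₁/₂ = 0.6931/0.00959 = 72.28 s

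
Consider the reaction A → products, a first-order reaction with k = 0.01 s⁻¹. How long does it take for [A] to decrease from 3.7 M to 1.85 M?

69.31 s

Step 1: For first-order: t = ln([A]₀/[A])/k
Step 2: t = ln(3.7/1.85)/0.01
Step 3: t = ln(2)/0.01
Step 4: t = 0.6931/0.01 = 69.31 s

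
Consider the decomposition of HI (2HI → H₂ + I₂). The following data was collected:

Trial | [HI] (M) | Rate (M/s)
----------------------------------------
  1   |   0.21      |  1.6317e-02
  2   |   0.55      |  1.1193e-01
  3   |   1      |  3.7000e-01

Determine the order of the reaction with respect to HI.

second order (2)

Step 1: Compare trials to find order n where rate₂/rate₁ = ([HI]₂/[HI]₁)^n
Step 2: rate₂/rate₁ = 1.1193e-01/1.6317e-02 = 6.859
Step 3: [HI]₂/[HI]₁ = 0.55/0.21 = 2.619
Step 4: n = ln(6.859)/ln(2.619) = 2.00 ≈ 2
Step 5: The reaction is second order in HI.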